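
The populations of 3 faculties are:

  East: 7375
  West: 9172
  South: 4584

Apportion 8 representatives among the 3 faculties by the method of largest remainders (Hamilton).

The standard divisor is 21131/8 ≈ 2641.375.
Standard quotas: East 2.7921, West 3.4724, South 1.7355.
Lower quotas: East 2, West 3, South 1 (sum 6, leaving 2 seats).
Remainders in descending order: East 0.7921, South 0.7355, West 0.4724.
The surplus seats go to East, South.

East=3, West=3, South=2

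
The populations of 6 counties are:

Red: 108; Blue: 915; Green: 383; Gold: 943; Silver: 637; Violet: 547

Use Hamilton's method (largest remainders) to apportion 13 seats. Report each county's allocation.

The standard divisor is 3533/13 ≈ 271.769.
Standard quotas: Red 0.397, Blue 3.367, Green 1.409, Gold 3.470, Silver 2.344, Violet 2.013.
Lower quotas: Red 0, Blue 3, Green 1, Gold 3, Silver 2, Violet 2 (sum 11, leaving 2 seats).
Remainders in descending order: Gold 0.470, Green 0.409, Red 0.397, Blue 0.367, Silver 0.344, Violet 0.013.
Largest remainders: Gold, Green receive the extra seats.

Red=0; Blue=3; Green=2; Gold=4; Silver=2; Violet=2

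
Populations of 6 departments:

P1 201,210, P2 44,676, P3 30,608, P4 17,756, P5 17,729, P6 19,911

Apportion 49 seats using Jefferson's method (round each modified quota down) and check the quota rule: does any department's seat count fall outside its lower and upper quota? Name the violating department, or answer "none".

P1

Standard quotas: P1 29.706, P2 6.596, P3 4.519, P4 2.621, P5 2.617, P6 2.940.
Jefferson allocation: P1 31, P2 7, P3 4, P4 2, P5 2, P6 3.
P1 has quota 29.706 (lower 29, upper 30) but receives 31 — outside the quota interval.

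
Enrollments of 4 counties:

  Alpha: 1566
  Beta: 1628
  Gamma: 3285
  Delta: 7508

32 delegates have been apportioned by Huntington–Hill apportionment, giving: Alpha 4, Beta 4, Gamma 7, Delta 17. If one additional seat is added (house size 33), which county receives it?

Gamma

Priority for the next seat is population ÷ (√(s·(s+1))).
Priorities: Alpha 350.168, Beta 364.032, Gamma 438.977, Delta 429.204.
Highest priority: Gamma.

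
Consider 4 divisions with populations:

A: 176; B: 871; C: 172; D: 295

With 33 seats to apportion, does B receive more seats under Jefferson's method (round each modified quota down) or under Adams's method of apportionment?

Jefferson: A 4, B 20, C 3, D 6.
Adams: A 4, B 18, C 4, D 7.
B gets 20 under Jefferson and 18 under Adams.

Jefferson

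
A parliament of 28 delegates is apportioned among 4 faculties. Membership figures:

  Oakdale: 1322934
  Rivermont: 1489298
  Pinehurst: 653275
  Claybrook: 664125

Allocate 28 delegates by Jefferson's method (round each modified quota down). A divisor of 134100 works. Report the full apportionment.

Oakdale: 9; Rivermont: 11; Pinehurst: 4; Claybrook: 4

With modified divisor 134100: modified quotas Oakdale 9.865, Rivermont 11.106, Pinehurst 4.872, Claybrook 4.952.
Rounding down: Oakdale 9, Rivermont 11, Pinehurst 4, Claybrook 4 (total 28).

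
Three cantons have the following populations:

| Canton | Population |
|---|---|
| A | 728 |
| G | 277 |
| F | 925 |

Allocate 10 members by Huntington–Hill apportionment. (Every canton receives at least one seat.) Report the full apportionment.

With divisor 201: modified quotas A 3.622, G 1.378, F 4.602.
Geometric-mean thresholds: A √(3·4)=3.464, G √(1·2)=1.414, F √(4·5)=4.472.
Each quota rounded against its threshold gives A 4, G 1, F 5 (total 10).

A: 4, G: 1, F: 5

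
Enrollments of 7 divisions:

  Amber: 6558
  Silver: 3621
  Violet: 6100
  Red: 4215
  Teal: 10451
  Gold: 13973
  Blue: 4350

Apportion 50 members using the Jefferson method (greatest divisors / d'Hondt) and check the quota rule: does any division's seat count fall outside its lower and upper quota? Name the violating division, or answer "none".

Standard quotas: Amber 6.655, Silver 3.675, Violet 6.191, Red 4.278, Teal 10.606, Gold 14.181, Blue 4.415.
Jefferson allocation: Amber 7, Silver 3, Violet 6, Red 4, Teal 11, Gold 15, Blue 4.
Every allocation lies between the lower and upper quota.

none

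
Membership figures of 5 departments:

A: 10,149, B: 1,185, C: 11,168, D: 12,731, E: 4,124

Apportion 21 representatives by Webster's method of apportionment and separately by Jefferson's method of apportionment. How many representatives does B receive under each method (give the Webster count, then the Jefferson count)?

Webster: A 5, B 1, C 6, D 7, E 2.
Jefferson: A 6, B 0, C 6, D 7, E 2.
B gets 1 under Webster and 0 under Jefferson.

1 and 0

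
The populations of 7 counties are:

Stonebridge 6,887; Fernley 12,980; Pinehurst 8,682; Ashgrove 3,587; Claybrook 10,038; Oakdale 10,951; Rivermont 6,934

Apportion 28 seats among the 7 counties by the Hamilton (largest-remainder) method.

Stonebridge=3, Fernley=6, Pinehurst=4, Ashgrove=2, Claybrook=5, Oakdale=5, Rivermont=3

The standard divisor is 60059/28 ≈ 2144.964.
Standard quotas: Stonebridge 3.2108, Fernley 6.0514, Pinehurst 4.0476, Ashgrove 1.6723, Claybrook 4.6798, Oakdale 5.1054, Rivermont 3.2327.
Lower quotas: Stonebridge 3, Fernley 6, Pinehurst 4, Ashgrove 1, Claybrook 4, Oakdale 5, Rivermont 3 (sum 26, leaving 2 seats).
Remainders in descending order: Claybrook 0.6798, Ashgrove 0.6723, Rivermont 0.2327, Stonebridge 0.2108, Oakdale 0.1054, Fernley 0.0514, Pinehurst 0.0476.
Largest remainders: Claybrook, Ashgrove receive the extra seats.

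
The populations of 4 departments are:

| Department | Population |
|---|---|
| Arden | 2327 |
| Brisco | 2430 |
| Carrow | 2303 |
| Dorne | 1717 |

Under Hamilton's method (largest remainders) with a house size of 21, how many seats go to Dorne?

4

Total 8777; standard divisor 8777/21 ≈ 417.952.
Standard quotas: Arden 5.568, Brisco 5.814, Carrow 5.510, Dorne 4.108.
Lower quotas: Arden 5, Brisco 5, Carrow 5, Dorne 4 (sum 19, leaving 2 seats).
Remainders in descending order: Brisco 0.814, Arden 0.568, Carrow 0.510, Dorne 0.108.
The surplus seats go to Brisco, Arden.
Dorne receives 4.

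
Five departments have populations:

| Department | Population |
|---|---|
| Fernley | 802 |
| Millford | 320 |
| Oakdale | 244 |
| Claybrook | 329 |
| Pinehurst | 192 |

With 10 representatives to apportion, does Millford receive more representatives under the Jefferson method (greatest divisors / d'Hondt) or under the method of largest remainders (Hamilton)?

Hamilton

Jefferson: Fernley 5, Millford 1, Oakdale 1, Claybrook 2, Pinehurst 1.
Hamilton: Fernley 4, Millford 2, Oakdale 1, Claybrook 2, Pinehurst 1.
Millford gets 1 under Jefferson and 2 under Hamilton.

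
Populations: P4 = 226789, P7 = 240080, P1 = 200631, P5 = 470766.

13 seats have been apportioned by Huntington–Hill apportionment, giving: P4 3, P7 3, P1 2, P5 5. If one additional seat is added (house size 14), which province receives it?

Priority for the next seat is population ÷ (√(s·(s+1))).
Priorities: P4 65468.345, P7 69305.126, P1 81907.263, P5 85949.719.
Highest priority: P5.

P5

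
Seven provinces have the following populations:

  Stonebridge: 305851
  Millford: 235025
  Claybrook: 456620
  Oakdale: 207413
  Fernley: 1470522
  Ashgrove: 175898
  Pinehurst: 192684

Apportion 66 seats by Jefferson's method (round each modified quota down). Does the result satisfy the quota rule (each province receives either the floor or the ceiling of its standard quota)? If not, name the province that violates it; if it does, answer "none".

Fernley

Standard quotas: Stonebridge 6.631, Millford 5.096, Claybrook 9.900, Oakdale 4.497, Fernley 31.884, Ashgrove 3.814, Pinehurst 4.178.
Jefferson allocation: Stonebridge 6, Millford 5, Claybrook 10, Oakdale 4, Fernley 33, Ashgrove 4, Pinehurst 4.
Fernley has quota 31.884 (lower 31, upper 32) but receives 33 — outside the quota interval.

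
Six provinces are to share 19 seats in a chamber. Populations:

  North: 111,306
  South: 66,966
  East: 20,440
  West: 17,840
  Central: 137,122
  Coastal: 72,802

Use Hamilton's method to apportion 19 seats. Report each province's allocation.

Total 426476; standard divisor 426476/19 ≈ 22446.105.
Standard quotas: North 4.9588, South 2.9834, East 0.9106, West 0.7948, Central 6.1089, Coastal 3.2434.
Lower quotas: North 4, South 2, East 0, West 0, Central 6, Coastal 3 (sum 15, leaving 4 seats).
Remainders in descending order: South 0.9834, North 0.9588, East 0.9106, West 0.7948, Coastal 0.2434, Central 0.1089.
Largest remainders: South, North, East, West receive the extra seats.

North=5, South=3, East=1, West=1, Central=6, Coastal=3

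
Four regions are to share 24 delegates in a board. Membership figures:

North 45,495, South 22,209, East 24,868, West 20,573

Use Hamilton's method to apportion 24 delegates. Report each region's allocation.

Standard divisor: 113145 ÷ 24 ≈ 4714.375.
Standard quotas: North 9.6503, South 4.7109, East 5.2749, West 4.3639.
Lower quotas: North 9, South 4, East 5, West 4 (sum 22, leaving 2 seats).
Remainders in descending order: South 0.7109, North 0.6503, West 0.3639, East 0.2749.
The surplus seats go to South, North.

North=10, South=5, East=5, West=4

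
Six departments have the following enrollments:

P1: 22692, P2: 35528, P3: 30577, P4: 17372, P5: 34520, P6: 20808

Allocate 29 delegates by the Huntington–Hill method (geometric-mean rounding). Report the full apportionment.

P1 4, P2 6, P3 6, P4 3, P5 6, P6 4

With divisor 5532: modified quotas P1 4.102, P2 6.422, P3 5.527, P4 3.140, P5 6.240, P6 3.761.
Geometric-mean thresholds: P1 √(4·5)=4.472, P2 √(6·7)=6.481, P3 √(5·6)=5.477, P4 √(3·4)=3.464, P5 √(6·7)=6.481, P6 √(3·4)=3.464.
Each quota rounded against its threshold gives P1 4, P2 6, P3 6, P4 3, P5 6, P6 4 (total 29).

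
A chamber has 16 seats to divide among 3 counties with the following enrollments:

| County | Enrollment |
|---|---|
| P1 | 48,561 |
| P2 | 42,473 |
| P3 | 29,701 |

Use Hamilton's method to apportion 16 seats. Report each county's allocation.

P1=6, P2=6, P3=4

The standard divisor is 120735/16 ≈ 7545.938.
Standard quotas: P1 6.4354, P2 5.6286, P3 3.9360.
Lower quotas: P1 6, P2 5, P3 3 (sum 14, leaving 2 seats).
Remainders in descending order: P3 0.9360, P2 0.6286, P1 0.4354.
The surplus seats go to P3, P2.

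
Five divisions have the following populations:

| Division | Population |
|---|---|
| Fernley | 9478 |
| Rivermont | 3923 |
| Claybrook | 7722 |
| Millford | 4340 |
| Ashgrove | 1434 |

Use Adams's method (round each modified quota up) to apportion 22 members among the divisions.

Standard divisor 26897/22 ≈ 1222.591; standard quotas: Fernley 7.752, Rivermont 3.209, Claybrook 6.316, Millford 3.550, Ashgrove 1.173.
Rounding up gives 8, 4, 7, 4, 2 = 25 seats, so the divisor must be adjusted.
With modified divisor 1400: modified quotas Fernley 6.770, Rivermont 2.802, Claybrook 5.516, Millford 3.100, Ashgrove 1.024.
Rounding up: Fernley 7, Rivermont 3, Claybrook 6, Millford 4, Ashgrove 2 (total 22).

Fernley: 7, Rivermont: 3, Claybrook: 6, Millford: 4, Ashgrove: 2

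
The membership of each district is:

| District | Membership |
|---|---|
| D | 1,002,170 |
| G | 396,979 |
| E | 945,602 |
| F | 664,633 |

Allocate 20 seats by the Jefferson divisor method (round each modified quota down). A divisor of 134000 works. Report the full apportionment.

With modified divisor 134000: modified quotas D 7.479, G 2.963, E 7.057, F 4.960.
Rounding down: D 7, G 2, E 7, F 4 (total 20).

D: 7, G: 2, E: 7, F: 4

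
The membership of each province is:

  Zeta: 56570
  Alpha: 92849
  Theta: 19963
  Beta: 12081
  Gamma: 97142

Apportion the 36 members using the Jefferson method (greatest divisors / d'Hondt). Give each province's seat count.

Zeta=7, Alpha=13, Theta=2, Beta=1, Gamma=13

Standard divisor 278605/36 ≈ 7739.028; standard quotas: Zeta 7.310, Alpha 11.998, Theta 2.580, Beta 1.561, Gamma 12.552.
Rounding down gives 7, 11, 2, 1, 12 = 33 seats, so the divisor must be adjusted.
With modified divisor 7100: modified quotas Zeta 7.968, Alpha 13.077, Theta 2.812, Beta 1.702, Gamma 13.682.
Rounding down: Zeta 7, Alpha 13, Theta 2, Beta 1, Gamma 13 (total 36).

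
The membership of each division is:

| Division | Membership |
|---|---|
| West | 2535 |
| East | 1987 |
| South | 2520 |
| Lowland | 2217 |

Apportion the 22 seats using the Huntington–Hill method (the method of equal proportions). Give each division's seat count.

West=6, East=5, South=6, Lowland=5

With divisor 425: modified quotas West 5.965, East 4.675, South 5.929, Lowland 5.216.
Geometric-mean thresholds: West √(5·6)=5.477, East √(4·5)=4.472, South √(5·6)=5.477, Lowland √(5·6)=5.477.
Each quota rounded against its threshold gives West 6, East 5, South 6, Lowland 5 (total 22).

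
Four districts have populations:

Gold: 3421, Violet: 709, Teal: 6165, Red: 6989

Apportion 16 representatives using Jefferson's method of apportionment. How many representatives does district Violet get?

0

Standard divisor 17284/16 ≈ 1080.25; standard quotas: Gold 3.167, Violet 0.656, Teal 5.707, Red 6.470.
Rounding down gives 3, 0, 5, 6 = 14 seats, so the divisor must be adjusted.
With modified divisor 900: modified quotas Gold 3.801, Violet 0.788, Teal 6.850, Red 7.766.
Rounding down: Gold 3, Violet 0, Teal 6, Red 7 (total 16).
Violet receives 0.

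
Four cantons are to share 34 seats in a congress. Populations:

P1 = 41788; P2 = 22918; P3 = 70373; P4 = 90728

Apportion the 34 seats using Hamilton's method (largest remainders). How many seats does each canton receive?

P1=6, P2=3, P3=11, P4=14

Standard divisor: 225807 ÷ 34 ≈ 6641.382.
Standard quotas: P1 6.2921, P2 3.4508, P3 10.5961, P4 13.6610.
Lower quotas: P1 6, P2 3, P3 10, P4 13 (sum 32, leaving 2 seats).
Remainders in descending order: P4 0.6610, P3 0.5961, P2 0.4508, P1 0.2921.
The surplus seats go to P4, P3.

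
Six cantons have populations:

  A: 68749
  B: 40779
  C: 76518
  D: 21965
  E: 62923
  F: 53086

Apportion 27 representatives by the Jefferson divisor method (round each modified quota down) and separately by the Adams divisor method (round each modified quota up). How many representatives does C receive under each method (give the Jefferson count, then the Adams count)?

7 and 6

Jefferson: A 6, B 3, C 7, D 2, E 5, F 4.
Adams: A 6, B 4, C 6, D 2, E 5, F 4.
C gets 7 under Jefferson and 6 under Adams.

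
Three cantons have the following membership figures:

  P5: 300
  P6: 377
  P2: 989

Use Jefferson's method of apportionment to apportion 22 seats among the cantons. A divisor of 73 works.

P5 4; P6 5; P2 13

With modified divisor 73: modified quotas P5 4.110, P6 5.164, P2 13.548.
Rounding down: P5 4, P6 5, P2 13 (total 22).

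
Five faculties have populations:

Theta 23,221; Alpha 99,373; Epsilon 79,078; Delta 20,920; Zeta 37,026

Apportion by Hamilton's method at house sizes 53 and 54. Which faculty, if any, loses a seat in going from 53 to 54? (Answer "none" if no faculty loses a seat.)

none

At 53 seats: Theta 5, Alpha 20, Epsilon 16, Delta 4, Zeta 8.
At 54 seats: Theta 5, Alpha 21, Epsilon 16, Delta 4, Zeta 8.
No faculty's allocation decreased.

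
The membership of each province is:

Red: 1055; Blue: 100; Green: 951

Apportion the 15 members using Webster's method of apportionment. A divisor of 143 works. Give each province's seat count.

With modified divisor 143: modified quotas Red 7.378, Blue 0.699, Green 6.650.
Rounding to the nearest integer: Red 7, Blue 1, Green 7 (total 15).

Red 7, Blue 1, Green 7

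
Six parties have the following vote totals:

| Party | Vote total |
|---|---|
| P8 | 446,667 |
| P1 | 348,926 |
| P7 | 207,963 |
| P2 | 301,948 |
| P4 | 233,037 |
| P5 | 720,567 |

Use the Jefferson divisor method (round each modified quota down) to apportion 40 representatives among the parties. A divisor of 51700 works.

With modified divisor 51700: modified quotas P8 8.640, P1 6.749, P7 4.022, P2 5.840, P4 4.507, P5 13.937.
Rounding down: P8 8, P1 6, P7 4, P2 5, P4 4, P5 13 (total 40).

P8: 8; P1: 6; P7: 4; P2: 5; P4: 4; P5: 13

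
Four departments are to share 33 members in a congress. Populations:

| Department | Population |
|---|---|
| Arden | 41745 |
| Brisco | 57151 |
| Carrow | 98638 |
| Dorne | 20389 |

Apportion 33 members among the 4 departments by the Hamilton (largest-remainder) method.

The standard divisor is 217923/33 ≈ 6603.727.
Standard quotas: Arden 6.3214, Brisco 8.6544, Carrow 14.9367, Dorne 3.0875.
Lower quotas: Arden 6, Brisco 8, Carrow 14, Dorne 3 (sum 31, leaving 2 seats).
Remainders in descending order: Carrow 0.9367, Brisco 0.6544, Arden 0.3214, Dorne 0.0875.
The surplus seats go to Carrow, Brisco.

Arden=6, Brisco=9, Carrow=15, Dorne=3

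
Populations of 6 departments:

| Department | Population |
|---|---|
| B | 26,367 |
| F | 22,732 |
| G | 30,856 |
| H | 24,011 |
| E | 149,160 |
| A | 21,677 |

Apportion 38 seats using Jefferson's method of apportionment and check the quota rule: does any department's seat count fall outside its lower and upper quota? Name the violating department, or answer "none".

E

Standard quotas: B 3.646, F 3.143, G 4.267, H 3.320, E 20.626, A 2.998.
Jefferson allocation: B 3, F 3, G 4, H 3, E 22, A 3.
E has quota 20.626 (lower 20, upper 21) but receives 22 — outside the quota interval.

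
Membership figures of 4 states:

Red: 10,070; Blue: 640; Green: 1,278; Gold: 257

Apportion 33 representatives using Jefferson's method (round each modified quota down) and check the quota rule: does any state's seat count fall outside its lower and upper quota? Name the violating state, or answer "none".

Red

Standard quotas: Red 27.138, Blue 1.725, Green 3.444, Gold 0.693.
Jefferson allocation: Red 29, Blue 1, Green 3, Gold 0.
Red has quota 27.138 (lower 27, upper 28) but receives 29 — outside the quota interval.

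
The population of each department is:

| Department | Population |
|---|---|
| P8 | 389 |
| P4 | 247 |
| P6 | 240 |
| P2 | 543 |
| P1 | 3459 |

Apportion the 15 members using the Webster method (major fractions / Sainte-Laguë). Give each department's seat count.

P8=1, P4=1, P6=1, P2=2, P1=10

Standard divisor 4878/15 ≈ 325.2; standard quotas: P8 1.196, P4 0.760, P6 0.738, P2 1.670, P1 10.637.
Rounding to the nearest integer gives 1, 1, 1, 2, 11 = 16 seats, so the divisor must be adjusted.
With modified divisor 350: modified quotas P8 1.111, P4 0.706, P6 0.686, P2 1.551, P1 9.883.
Rounding to the nearest integer: P8 1, P4 1, P6 1, P2 2, P1 10 (total 15).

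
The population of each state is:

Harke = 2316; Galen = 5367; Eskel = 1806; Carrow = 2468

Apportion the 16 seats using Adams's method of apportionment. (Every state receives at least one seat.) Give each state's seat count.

Standard divisor 11957/16 ≈ 747.312; standard quotas: Harke 3.099, Galen 7.182, Eskel 2.417, Carrow 3.303.
Rounding up gives 4, 8, 3, 4 = 19 seats, so the divisor must be adjusted.
With modified divisor 860: modified quotas Harke 2.693, Galen 6.241, Eskel 2.100, Carrow 2.870.
Rounding up: Harke 3, Galen 7, Eskel 3, Carrow 3 (total 16).

Harke=3; Galen=7; Eskel=3; Carrow=3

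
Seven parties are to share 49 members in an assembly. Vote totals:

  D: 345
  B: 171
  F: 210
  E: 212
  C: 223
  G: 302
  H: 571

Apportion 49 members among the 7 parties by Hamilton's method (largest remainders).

Total 2034; standard divisor 2034/49 ≈ 41.51.
Standard quotas: D 8.311, B 4.119, F 5.059, E 5.107, C 5.372, G 7.275, H 13.756.
Lower quotas: D 8, B 4, F 5, E 5, C 5, G 7, H 13 (sum 47, leaving 2 seats).
Remainders in descending order: H 0.756, C 0.372, D 0.311, G 0.275, B 0.119, E 0.107, F 0.059.
The surplus seats go to H, C.

D 8; B 4; F 5; E 5; C 6; G 7; H 14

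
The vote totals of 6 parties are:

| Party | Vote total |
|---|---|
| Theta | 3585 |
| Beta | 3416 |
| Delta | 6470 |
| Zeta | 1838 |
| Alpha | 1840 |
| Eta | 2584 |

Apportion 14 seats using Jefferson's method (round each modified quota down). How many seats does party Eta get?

2

Standard divisor 19733/14 ≈ 1409.5; standard quotas: Theta 2.543, Beta 2.424, Delta 4.590, Zeta 1.304, Alpha 1.305, Eta 1.833.
Rounding down gives 2, 2, 4, 1, 1, 1 = 11 seats, so the divisor must be adjusted.
With modified divisor 1170: modified quotas Theta 3.064, Beta 2.920, Delta 5.530, Zeta 1.571, Alpha 1.573, Eta 2.209.
Rounding down: Theta 3, Beta 2, Delta 5, Zeta 1, Alpha 1, Eta 2 (total 14).
Eta receives 2.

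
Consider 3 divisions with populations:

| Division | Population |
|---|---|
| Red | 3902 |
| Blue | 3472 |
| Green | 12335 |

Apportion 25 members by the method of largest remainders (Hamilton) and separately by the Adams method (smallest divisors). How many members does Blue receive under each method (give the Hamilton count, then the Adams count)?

4 and 5

Hamilton: Red 5, Blue 4, Green 16.
Adams: Red 5, Blue 5, Green 15.
Blue gets 4 under Hamilton and 5 under Adams.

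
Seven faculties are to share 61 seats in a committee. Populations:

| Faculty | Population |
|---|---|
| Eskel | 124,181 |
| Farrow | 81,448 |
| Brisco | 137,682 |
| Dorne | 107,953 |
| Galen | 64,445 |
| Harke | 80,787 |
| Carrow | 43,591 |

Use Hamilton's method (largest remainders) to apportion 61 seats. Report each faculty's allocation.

Eskel: 12, Farrow: 8, Brisco: 13, Dorne: 10, Galen: 6, Harke: 8, Carrow: 4

Total 640087; standard divisor 640087/61 ≈ 10493.23.
Standard quotas: Eskel 11.8344, Farrow 7.7620, Brisco 13.1210, Dorne 10.2879, Galen 6.1416, Harke 7.6990, Carrow 4.1542.
Lower quotas: Eskel 11, Farrow 7, Brisco 13, Dorne 10, Galen 6, Harke 7, Carrow 4 (sum 58, leaving 3 seats).
Remainders in descending order: Eskel 0.8344, Farrow 0.7620, Harke 0.6990, Dorne 0.2879, Carrow 0.1542, Galen 0.1416, Brisco 0.1210.
Largest remainders: Eskel, Farrow, Harke receive the extra seats.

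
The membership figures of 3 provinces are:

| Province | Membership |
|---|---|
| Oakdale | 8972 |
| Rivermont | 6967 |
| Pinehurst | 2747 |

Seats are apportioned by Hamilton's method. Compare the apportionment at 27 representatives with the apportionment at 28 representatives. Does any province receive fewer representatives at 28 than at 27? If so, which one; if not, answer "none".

none

At 27 seats: Oakdale 13, Rivermont 10, Pinehurst 4.
At 28 seats: Oakdale 14, Rivermont 10, Pinehurst 4.
No province's allocation decreased.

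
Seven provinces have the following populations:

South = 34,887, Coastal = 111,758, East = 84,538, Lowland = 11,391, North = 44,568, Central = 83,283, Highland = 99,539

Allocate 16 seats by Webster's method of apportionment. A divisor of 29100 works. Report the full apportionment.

With modified divisor 29100: modified quotas South 1.199, Coastal 3.840, East 2.905, Lowland 0.391, North 1.532, Central 2.862, Highland 3.421.
Rounding to the nearest integer: South 1, Coastal 4, East 3, Lowland 0, North 2, Central 3, Highland 3 (total 16).

South=1, Coastal=4, East=3, Lowland=0, North=2, Central=3, Highland=3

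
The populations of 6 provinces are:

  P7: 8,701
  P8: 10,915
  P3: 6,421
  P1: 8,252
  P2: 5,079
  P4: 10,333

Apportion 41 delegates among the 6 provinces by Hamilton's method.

The standard divisor is 49701/41 ≈ 1212.22.
Standard quotas: P7 7.1777, P8 9.0041, P3 5.2969, P1 6.8073, P2 4.1898, P4 8.5240.
Lower quotas: P7 7, P8 9, P3 5, P1 6, P2 4, P4 8 (sum 39, leaving 2 seats).
Remainders in descending order: P1 0.8073, P4 0.5240, P3 0.2969, P2 0.1898, P7 0.1777, P8 0.0041.
The surplus seats go to P1, P4.

P7: 7, P8: 9, P3: 5, P1: 7, P2: 4, P4: 9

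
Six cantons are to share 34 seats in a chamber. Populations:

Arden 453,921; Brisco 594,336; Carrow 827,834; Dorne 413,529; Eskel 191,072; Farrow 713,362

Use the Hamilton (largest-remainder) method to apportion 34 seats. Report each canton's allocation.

Total 3194054; standard divisor 3194054/34 ≈ 93942.765.
Standard quotas: Arden 4.8319, Brisco 6.3266, Carrow 8.8121, Dorne 4.4019, Eskel 2.0339, Farrow 7.5936.
Lower quotas: Arden 4, Brisco 6, Carrow 8, Dorne 4, Eskel 2, Farrow 7 (sum 31, leaving 3 seats).
Remainders in descending order: Arden 0.8319, Carrow 0.8121, Farrow 0.5936, Dorne 0.4019, Brisco 0.3266, Eskel 0.0339.
Largest remainders: Arden, Carrow, Farrow receive the extra seats.

Arden=5, Brisco=6, Carrow=9, Dorne=4, Eskel=2, Farrow=8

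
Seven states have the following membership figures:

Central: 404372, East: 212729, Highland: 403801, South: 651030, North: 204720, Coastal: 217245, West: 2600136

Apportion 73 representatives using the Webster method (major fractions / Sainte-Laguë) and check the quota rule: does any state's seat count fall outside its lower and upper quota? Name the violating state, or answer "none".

Standard quotas: Central 6.289, East 3.308, Highland 6.280, South 10.125, North 3.184, Coastal 3.379, West 40.436.
Webster allocation: Central 6, East 3, Highland 6, South 10, North 3, Coastal 3, West 42.
West has quota 40.436 (lower 40, upper 41) but receives 42 — outside the quota interval.

West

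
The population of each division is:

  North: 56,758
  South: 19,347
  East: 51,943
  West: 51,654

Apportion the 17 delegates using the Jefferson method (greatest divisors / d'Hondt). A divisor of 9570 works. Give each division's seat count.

North=5, South=2, East=5, West=5

With modified divisor 9570: modified quotas North 5.931, South 2.022, East 5.428, West 5.397.
Rounding down: North 5, South 2, East 5, West 5 (total 17).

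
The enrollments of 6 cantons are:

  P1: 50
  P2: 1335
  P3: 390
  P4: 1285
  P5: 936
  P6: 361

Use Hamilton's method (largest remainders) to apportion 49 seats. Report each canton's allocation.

P1 1; P2 15; P3 4; P4 14; P5 11; P6 4

Standard divisor: 4357 ÷ 49 ≈ 88.918.
Standard quotas: P1 0.562, P2 15.014, P3 4.386, P4 14.451, P5 10.527, P6 4.060.
Lower quotas: P1 0, P2 15, P3 4, P4 14, P5 10, P6 4 (sum 47, leaving 2 seats).
Remainders in descending order: P1 0.562, P5 0.527, P4 0.451, P3 0.386, P6 0.060, P2 0.014.
Largest remainders: P1, P5 receive the extra seats.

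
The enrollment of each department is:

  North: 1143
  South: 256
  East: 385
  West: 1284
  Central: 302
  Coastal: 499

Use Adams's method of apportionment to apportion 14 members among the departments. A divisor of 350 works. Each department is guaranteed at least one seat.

North 4; South 1; East 2; West 4; Central 1; Coastal 2

With modified divisor 350: modified quotas North 3.266, South 0.731, East 1.100, West 3.669, Central 0.863, Coastal 1.426.
Rounding up: North 4, South 1, East 2, West 4, Central 1, Coastal 2 (total 14).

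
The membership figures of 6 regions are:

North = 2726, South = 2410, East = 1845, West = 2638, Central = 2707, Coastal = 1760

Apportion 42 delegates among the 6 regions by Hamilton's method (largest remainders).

Standard divisor: 14086 ÷ 42 ≈ 335.381.
Standard quotas: North 8.128, South 7.186, East 5.501, West 7.866, Central 8.071, Coastal 5.248.
Lower quotas: North 8, South 7, East 5, West 7, Central 8, Coastal 5 (sum 40, leaving 2 seats).
Remainders in descending order: West 0.866, East 0.501, Coastal 0.248, South 0.186, North 0.128, Central 0.071.
The surplus seats go to West, East.

North: 8; South: 7; East: 6; West: 8; Central: 8; Coastal: 5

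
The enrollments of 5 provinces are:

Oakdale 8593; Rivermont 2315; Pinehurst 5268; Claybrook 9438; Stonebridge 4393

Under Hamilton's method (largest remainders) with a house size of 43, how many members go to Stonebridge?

6

Total 30007; standard divisor 30007/43 ≈ 697.837.
Standard quotas: Oakdale 12.3138, Rivermont 3.3174, Pinehurst 7.5490, Claybrook 13.5246, Stonebridge 6.2952.
Lower quotas: Oakdale 12, Rivermont 3, Pinehurst 7, Claybrook 13, Stonebridge 6 (sum 41, leaving 2 seats).
Remainders in descending order: Pinehurst 0.5490, Claybrook 0.5246, Rivermont 0.3174, Oakdale 0.3138, Stonebridge 0.2952.
The surplus seats go to Pinehurst, Claybrook.
Stonebridge receives 6.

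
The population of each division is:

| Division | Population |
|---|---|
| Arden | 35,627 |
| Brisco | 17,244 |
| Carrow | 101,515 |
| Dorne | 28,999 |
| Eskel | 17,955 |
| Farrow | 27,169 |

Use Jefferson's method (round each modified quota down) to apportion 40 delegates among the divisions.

Arden: 6, Brisco: 3, Carrow: 18, Dorne: 5, Eskel: 3, Farrow: 5

Standard divisor 228509/40 ≈ 5712.725; standard quotas: Arden 6.236, Brisco 3.019, Carrow 17.770, Dorne 5.076, Eskel 3.143, Farrow 4.756.
Rounding down gives 6, 3, 17, 5, 3, 4 = 38 seats, so the divisor must be adjusted.
With modified divisor 5400: modified quotas Arden 6.598, Brisco 3.193, Carrow 18.799, Dorne 5.370, Eskel 3.325, Farrow 5.031.
Rounding down: Arden 6, Brisco 3, Carrow 18, Dorne 5, Eskel 3, Farrow 5 (total 40).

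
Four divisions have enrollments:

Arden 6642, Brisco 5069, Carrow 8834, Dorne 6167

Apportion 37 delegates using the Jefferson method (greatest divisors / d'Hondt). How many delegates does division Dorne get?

9

Standard divisor 26712/37 ≈ 721.946; standard quotas: Arden 9.200, Brisco 7.021, Carrow 12.236, Dorne 8.542.
Rounding down gives 9, 7, 12, 8 = 36 seats, so the divisor must be adjusted.
With modified divisor 682: modified quotas Arden 9.739, Brisco 7.433, Carrow 12.953, Dorne 9.043.
Rounding down: Arden 9, Brisco 7, Carrow 12, Dorne 9 (total 37).
Dorne receives 9.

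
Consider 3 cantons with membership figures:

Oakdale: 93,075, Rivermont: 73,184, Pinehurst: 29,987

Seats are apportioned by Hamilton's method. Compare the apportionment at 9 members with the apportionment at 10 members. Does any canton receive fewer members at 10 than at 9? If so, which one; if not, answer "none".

At 9 seats: Oakdale 4, Rivermont 3, Pinehurst 2.
At 10 seats: Oakdale 5, Rivermont 4, Pinehurst 1.
Pinehurst drops from 2 to 1.

Pinehurst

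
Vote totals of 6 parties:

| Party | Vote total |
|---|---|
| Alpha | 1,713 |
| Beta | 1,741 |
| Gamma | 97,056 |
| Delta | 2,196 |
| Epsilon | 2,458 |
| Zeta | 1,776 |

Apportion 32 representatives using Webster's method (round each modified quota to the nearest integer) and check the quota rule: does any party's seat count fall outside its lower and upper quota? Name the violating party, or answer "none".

Gamma

Standard quotas: Alpha 0.513, Beta 0.521, Gamma 29.042, Delta 0.657, Epsilon 0.736, Zeta 0.531.
Webster allocation: Alpha 0, Beta 1, Gamma 28, Delta 1, Epsilon 1, Zeta 1.
Gamma has quota 29.042 (lower 29, upper 30) but receives 28 — outside the quota interval.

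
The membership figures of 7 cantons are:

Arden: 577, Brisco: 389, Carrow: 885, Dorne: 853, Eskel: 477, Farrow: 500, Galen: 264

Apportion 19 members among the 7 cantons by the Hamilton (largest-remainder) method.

Arden 3, Brisco 2, Carrow 4, Dorne 4, Eskel 2, Farrow 3, Galen 1

Total 3945; standard divisor 3945/19 ≈ 207.632.
Standard quotas: Arden 2.779, Brisco 1.874, Carrow 4.262, Dorne 4.108, Eskel 2.297, Farrow 2.408, Galen 1.271.
Lower quotas: Arden 2, Brisco 1, Carrow 4, Dorne 4, Eskel 2, Farrow 2, Galen 1 (sum 16, leaving 3 seats).
Remainders in descending order: Brisco 0.874, Arden 0.779, Farrow 0.408, Eskel 0.297, Galen 0.271, Carrow 0.262, Dorne 0.108.
Largest remainders: Brisco, Arden, Farrow receive the extra seats.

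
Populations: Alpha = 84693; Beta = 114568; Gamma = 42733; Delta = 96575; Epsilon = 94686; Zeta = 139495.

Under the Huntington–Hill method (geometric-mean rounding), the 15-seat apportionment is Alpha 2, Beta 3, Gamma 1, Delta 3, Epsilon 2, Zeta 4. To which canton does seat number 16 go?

Epsilon

Priority for the next seat is population ÷ (√(s·(s+1))).
Priorities: Alpha 34575.772, Beta 33072.933, Gamma 30216.794, Delta 27878.801, Epsilon 38655.398, Zeta 31192.030.
Highest priority: Epsilon.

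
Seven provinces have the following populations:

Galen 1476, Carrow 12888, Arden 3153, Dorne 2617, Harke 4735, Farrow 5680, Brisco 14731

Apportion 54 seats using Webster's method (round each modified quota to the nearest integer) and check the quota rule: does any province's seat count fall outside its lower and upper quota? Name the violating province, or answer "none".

none

Standard quotas: Galen 1.760, Carrow 15.370, Arden 3.760, Dorne 3.121, Harke 5.647, Farrow 6.774, Brisco 17.568.
Webster allocation: Galen 2, Carrow 15, Arden 4, Dorne 3, Harke 6, Farrow 7, Brisco 17.
Every allocation lies between the lower and upper quota.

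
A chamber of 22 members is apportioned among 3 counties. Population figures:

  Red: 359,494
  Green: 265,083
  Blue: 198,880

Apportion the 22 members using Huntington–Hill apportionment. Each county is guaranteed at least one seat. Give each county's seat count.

With divisor 37102: modified quotas Red 9.689, Green 7.145, Blue 5.360.
Geometric-mean thresholds: Red √(9·10)=9.487, Green √(7·8)=7.483, Blue √(5·6)=5.477.
Each quota rounded against its threshold gives Red 10, Green 7, Blue 5 (total 22).

Red 10, Green 7, Blue 5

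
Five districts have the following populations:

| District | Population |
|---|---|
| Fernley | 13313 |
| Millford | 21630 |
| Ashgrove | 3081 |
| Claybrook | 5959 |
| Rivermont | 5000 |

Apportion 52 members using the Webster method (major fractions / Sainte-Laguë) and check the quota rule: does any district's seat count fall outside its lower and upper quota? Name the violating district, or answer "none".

Standard quotas: Fernley 14.133, Millford 22.962, Ashgrove 3.271, Claybrook 6.326, Rivermont 5.308.
Webster allocation: Fernley 14, Millford 24, Ashgrove 3, Claybrook 6, Rivermont 5.
Millford has quota 22.962 (lower 22, upper 23) but receives 24 — outside the quota interval.

Millford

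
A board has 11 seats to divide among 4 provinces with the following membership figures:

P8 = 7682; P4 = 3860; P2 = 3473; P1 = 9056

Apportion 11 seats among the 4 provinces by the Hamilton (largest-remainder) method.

Total 24071; standard divisor 24071/11 ≈ 2188.273.
Standard quotas: P8 3.5105, P4 1.7639, P2 1.5871, P1 4.1384.
Lower quotas: P8 3, P4 1, P2 1, P1 4 (sum 9, leaving 2 seats).
Remainders in descending order: P4 0.7639, P2 0.5871, P8 0.5105, P1 0.1384.
The surplus seats go to P4, P2.

P8: 3; P4: 2; P2: 2; P1: 4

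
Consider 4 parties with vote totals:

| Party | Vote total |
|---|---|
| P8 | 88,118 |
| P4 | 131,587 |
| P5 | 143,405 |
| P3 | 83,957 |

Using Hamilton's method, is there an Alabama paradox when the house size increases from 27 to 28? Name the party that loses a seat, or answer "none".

At 27 seats: P8 5, P4 8, P5 9, P3 5.
At 28 seats: P8 6, P4 8, P5 9, P3 5.
No party's allocation decreased.

none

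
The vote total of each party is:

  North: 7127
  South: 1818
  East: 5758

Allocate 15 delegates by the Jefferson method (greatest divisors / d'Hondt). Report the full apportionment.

North 7, South 2, East 6

Standard divisor 14703/15 ≈ 980.2; standard quotas: North 7.271, South 1.855, East 5.874.
Rounding down gives 7, 1, 5 = 13 seats, so the divisor must be adjusted.
With modified divisor 900: modified quotas North 7.919, South 2.020, East 6.398.
Rounding down: North 7, South 2, East 6 (total 15).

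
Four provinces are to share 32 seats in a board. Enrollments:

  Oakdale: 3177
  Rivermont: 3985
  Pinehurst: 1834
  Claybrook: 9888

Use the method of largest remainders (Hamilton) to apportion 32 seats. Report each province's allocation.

Oakdale=5, Rivermont=7, Pinehurst=3, Claybrook=17

Standard divisor: 18884 ÷ 32 ≈ 590.125.
Standard quotas: Oakdale 5.3836, Rivermont 6.7528, Pinehurst 3.1078, Claybrook 16.7558.
Lower quotas: Oakdale 5, Rivermont 6, Pinehurst 3, Claybrook 16 (sum 30, leaving 2 seats).
Remainders in descending order: Claybrook 0.7558, Rivermont 0.7528, Oakdale 0.3836, Pinehurst 0.1078.
The surplus seats go to Claybrook, Rivermont.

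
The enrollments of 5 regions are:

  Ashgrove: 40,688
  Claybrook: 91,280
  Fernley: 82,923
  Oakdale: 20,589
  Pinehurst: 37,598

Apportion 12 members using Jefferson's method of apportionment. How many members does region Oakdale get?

Standard divisor 273078/12 ≈ 22756.5; standard quotas: Ashgrove 1.788, Claybrook 4.011, Fernley 3.644, Oakdale 0.905, Pinehurst 1.652.
Rounding down gives 1, 4, 3, 0, 1 = 9 seats, so the divisor must be adjusted.
With modified divisor 19600: modified quotas Ashgrove 2.076, Claybrook 4.657, Fernley 4.231, Oakdale 1.050, Pinehurst 1.918.
Rounding down: Ashgrove 2, Claybrook 4, Fernley 4, Oakdale 1, Pinehurst 1 (total 12).
Oakdale receives 1.

1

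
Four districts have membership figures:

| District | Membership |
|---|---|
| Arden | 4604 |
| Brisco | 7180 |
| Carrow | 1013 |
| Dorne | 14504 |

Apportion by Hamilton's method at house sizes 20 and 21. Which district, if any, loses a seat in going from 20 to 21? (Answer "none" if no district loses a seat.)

At 20 seats: Arden 3, Brisco 5, Carrow 1, Dorne 11.
At 21 seats: Arden 4, Brisco 5, Carrow 1, Dorne 11.
No district's allocation decreased.

none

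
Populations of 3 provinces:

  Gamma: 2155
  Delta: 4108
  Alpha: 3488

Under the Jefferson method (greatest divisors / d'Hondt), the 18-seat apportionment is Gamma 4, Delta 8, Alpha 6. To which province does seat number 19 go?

Alpha

Priority for the next seat is population ÷ (current seats + 1).
Priorities: Gamma 431.000, Delta 456.444, Alpha 498.286.
Highest priority: Alpha.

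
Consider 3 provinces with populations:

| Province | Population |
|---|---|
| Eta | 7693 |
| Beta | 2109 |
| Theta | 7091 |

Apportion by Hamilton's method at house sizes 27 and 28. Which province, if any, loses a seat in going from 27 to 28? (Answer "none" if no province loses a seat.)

Beta

At 27 seats: Eta 12, Beta 4, Theta 11.
At 28 seats: Eta 13, Beta 3, Theta 12.
Beta drops from 4 to 3.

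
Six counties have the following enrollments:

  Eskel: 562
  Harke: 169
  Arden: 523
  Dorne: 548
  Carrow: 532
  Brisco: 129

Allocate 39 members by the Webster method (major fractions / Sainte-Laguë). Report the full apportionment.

Eskel 9; Harke 3; Arden 8; Dorne 9; Carrow 8; Brisco 2

Standard divisor 2463/39 ≈ 63.154; standard quotas: Eskel 8.899, Harke 2.676, Arden 8.281, Dorne 8.677, Carrow 8.424, Brisco 2.043.
Rounding to the nearest integer gives Eskel 9, Harke 3, Arden 8, Dorne 9, Carrow 8, Brisco 2 — total 39, matching the house size, so no adjustment is needed.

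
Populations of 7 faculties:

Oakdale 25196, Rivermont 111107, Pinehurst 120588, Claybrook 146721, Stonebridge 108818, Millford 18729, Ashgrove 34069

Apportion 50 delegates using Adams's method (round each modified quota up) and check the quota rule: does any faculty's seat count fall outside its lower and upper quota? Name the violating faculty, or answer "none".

Standard quotas: Oakdale 2.229, Rivermont 9.829, Pinehurst 10.667, Claybrook 12.979, Stonebridge 9.626, Millford 1.657, Ashgrove 3.014.
Adams allocation: Oakdale 3, Rivermont 10, Pinehurst 10, Claybrook 13, Stonebridge 9, Millford 2, Ashgrove 3.
Every allocation lies between the lower and upper quota.

none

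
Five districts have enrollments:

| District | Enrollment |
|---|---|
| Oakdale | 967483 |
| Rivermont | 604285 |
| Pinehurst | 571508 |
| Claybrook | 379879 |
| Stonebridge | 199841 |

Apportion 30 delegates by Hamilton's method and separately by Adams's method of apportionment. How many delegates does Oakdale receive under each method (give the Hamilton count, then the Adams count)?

Hamilton: Oakdale 11, Rivermont 7, Pinehurst 6, Claybrook 4, Stonebridge 2.
Adams: Oakdale 10, Rivermont 7, Pinehurst 6, Claybrook 4, Stonebridge 3.
Oakdale gets 11 under Hamilton and 10 under Adams.

11 and 10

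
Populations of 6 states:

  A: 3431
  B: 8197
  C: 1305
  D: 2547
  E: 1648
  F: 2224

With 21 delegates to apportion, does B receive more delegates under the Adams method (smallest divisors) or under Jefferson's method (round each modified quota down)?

Adams: A 4, B 8, C 2, D 3, E 2, F 2.
Jefferson: A 4, B 9, C 1, D 3, E 2, F 2.
B gets 8 under Adams and 9 under Jefferson.

Jefferson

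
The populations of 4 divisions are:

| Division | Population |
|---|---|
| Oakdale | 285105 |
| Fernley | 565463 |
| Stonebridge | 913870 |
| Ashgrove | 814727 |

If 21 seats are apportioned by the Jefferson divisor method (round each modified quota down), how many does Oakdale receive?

2

Standard divisor 2579165/21 ≈ 122817.381; standard quotas: Oakdale 2.321, Fernley 4.604, Stonebridge 7.441, Ashgrove 6.634.
Rounding down gives 2, 4, 7, 6 = 19 seats, so the divisor must be adjusted.
With modified divisor 113700: modified quotas Oakdale 2.508, Fernley 4.973, Stonebridge 8.038, Ashgrove 7.166.
Rounding down: Oakdale 2, Fernley 4, Stonebridge 8, Ashgrove 7 (total 21).
Oakdale receives 2.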